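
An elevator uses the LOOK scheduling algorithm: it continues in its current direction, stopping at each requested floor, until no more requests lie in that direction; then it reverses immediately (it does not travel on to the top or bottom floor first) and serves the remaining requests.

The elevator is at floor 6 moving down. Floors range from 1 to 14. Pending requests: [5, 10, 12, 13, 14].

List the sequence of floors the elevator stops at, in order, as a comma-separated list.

Answer: 5, 10, 12, 13, 14

Derivation:
Current: 6, moving DOWN
Serve below first (descending): [5]
Then reverse, serve above (ascending): [10, 12, 13, 14]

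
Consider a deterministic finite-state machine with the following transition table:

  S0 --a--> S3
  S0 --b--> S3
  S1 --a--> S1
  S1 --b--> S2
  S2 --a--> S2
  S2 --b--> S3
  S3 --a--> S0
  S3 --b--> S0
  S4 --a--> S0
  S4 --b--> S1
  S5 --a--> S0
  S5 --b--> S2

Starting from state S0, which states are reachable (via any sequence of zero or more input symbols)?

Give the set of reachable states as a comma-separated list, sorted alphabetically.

Answer: S0, S3

Derivation:
BFS from S0:
  visit S0: S0--a-->S3 (new), S0--b-->S3 (seen)
  visit S3: S3--a-->S0 (seen), S3--b-->S0 (seen)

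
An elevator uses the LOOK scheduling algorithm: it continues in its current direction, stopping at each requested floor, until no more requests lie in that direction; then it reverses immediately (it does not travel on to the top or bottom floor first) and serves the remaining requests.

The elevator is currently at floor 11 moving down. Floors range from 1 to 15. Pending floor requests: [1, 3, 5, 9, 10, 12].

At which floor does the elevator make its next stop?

Answer: 10

Derivation:
Current floor: 11, direction: down
Requests above: [12]
Requests below: [1, 3, 5, 9, 10]
Moving down and requests lie below → nearest below is max([1, 3, 5, 9, 10]) = 10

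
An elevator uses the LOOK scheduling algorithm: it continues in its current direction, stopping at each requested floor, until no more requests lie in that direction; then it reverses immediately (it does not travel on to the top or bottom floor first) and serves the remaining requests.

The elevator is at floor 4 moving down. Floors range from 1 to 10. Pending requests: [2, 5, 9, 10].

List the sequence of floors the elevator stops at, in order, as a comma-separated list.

Current: 4, moving DOWN
Serve below first (descending): [2]
Then reverse, serve above (ascending): [5, 9, 10]

Answer: 2, 5, 9, 10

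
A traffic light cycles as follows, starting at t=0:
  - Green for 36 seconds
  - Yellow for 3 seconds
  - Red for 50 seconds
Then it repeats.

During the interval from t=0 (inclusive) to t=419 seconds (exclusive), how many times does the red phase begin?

Cycle = 36+3+50 = 89s
red phase starts at t = k*89 + 39 for k=0,1,2,...
Need k*89+39 < 419 → k < 4.270
k ∈ {0, ..., 4} → 5 starts

Answer: 5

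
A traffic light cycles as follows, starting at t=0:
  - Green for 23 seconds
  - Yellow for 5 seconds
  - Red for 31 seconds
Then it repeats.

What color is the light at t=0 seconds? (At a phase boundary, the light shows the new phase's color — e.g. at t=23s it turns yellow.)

Cycle length = 23 + 5 + 31 = 59s
t = 0, phase_t = 0 mod 59 = 0
0 < 23 (green end) → GREEN

Answer: green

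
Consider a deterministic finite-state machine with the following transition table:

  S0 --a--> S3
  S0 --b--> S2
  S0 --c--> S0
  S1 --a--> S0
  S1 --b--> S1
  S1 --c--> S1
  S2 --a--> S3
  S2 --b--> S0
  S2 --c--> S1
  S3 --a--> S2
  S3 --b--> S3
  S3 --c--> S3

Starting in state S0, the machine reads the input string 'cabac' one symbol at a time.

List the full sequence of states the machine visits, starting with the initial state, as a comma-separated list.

Answer: S0, S0, S3, S3, S2, S1

Derivation:
Start: S0
  read 'c': S0 --c--> S0
  read 'a': S0 --a--> S3
  read 'b': S3 --b--> S3
  read 'a': S3 --a--> S2
  read 'c': S2 --c--> S1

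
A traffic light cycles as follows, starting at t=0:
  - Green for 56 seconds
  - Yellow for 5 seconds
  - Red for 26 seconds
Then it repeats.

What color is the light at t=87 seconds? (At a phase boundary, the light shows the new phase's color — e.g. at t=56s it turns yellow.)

Answer: green

Derivation:
Cycle length = 56 + 5 + 26 = 87s
t = 87, phase_t = 87 mod 87 = 0
0 < 56 (green end) → GREEN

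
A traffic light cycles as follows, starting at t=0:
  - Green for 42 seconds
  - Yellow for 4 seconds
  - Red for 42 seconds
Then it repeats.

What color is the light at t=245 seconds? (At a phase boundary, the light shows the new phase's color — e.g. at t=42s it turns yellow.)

Answer: red

Derivation:
Cycle length = 42 + 4 + 42 = 88s
t = 245, phase_t = 245 mod 88 = 69
69 >= 46 → RED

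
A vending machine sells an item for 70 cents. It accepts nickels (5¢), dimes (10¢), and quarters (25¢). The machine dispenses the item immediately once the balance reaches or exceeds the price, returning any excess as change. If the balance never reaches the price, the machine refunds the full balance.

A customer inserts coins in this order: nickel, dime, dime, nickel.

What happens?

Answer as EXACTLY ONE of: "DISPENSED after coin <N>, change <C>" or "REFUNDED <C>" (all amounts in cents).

Price: 70¢
Coin 1 (nickel, 5¢): balance = 5¢
Coin 2 (dime, 10¢): balance = 15¢
Coin 3 (dime, 10¢): balance = 25¢
Coin 4 (nickel, 5¢): balance = 30¢
All coins inserted, balance 30¢ < price 70¢ → REFUND 30¢

Answer: REFUNDED 30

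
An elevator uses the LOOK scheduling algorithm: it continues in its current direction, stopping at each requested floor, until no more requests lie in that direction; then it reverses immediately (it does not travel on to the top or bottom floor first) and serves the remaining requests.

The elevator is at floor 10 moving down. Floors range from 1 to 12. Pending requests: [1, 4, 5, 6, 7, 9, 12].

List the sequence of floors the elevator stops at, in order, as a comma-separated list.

Answer: 9, 7, 6, 5, 4, 1, 12

Derivation:
Current: 10, moving DOWN
Serve below first (descending): [9, 7, 6, 5, 4, 1]
Then reverse, serve above (ascending): [12]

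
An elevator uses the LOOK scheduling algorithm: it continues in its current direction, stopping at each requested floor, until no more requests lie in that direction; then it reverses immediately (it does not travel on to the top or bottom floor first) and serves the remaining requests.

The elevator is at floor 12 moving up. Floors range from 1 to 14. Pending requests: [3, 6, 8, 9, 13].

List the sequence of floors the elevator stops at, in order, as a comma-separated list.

Answer: 13, 9, 8, 6, 3

Derivation:
Current: 12, moving UP
Serve above first (ascending): [13]
Then reverse, serve below (descending): [9, 8, 6, 3]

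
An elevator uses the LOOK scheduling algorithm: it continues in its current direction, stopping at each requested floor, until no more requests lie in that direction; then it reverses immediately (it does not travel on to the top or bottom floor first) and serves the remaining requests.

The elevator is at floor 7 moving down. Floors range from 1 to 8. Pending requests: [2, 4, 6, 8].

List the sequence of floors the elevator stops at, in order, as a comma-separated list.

Answer: 6, 4, 2, 8

Derivation:
Current: 7, moving DOWN
Serve below first (descending): [6, 4, 2]
Then reverse, serve above (ascending): [8]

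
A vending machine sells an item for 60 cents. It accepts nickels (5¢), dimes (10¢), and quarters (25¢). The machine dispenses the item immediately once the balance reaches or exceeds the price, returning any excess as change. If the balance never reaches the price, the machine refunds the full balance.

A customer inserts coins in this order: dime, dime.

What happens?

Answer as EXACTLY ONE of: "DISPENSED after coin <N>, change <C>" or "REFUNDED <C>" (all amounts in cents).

Price: 60¢
Coin 1 (dime, 10¢): balance = 10¢
Coin 2 (dime, 10¢): balance = 20¢
All coins inserted, balance 20¢ < price 60¢ → REFUND 20¢

Answer: REFUNDED 20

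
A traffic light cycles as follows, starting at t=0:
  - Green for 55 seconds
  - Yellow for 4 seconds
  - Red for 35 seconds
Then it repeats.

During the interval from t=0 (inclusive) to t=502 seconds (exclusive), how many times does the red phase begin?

Answer: 5

Derivation:
Cycle = 55+4+35 = 94s
red phase starts at t = k*94 + 59 for k=0,1,2,...
Need k*94+59 < 502 → k < 4.713
k ∈ {0, ..., 4} → 5 starts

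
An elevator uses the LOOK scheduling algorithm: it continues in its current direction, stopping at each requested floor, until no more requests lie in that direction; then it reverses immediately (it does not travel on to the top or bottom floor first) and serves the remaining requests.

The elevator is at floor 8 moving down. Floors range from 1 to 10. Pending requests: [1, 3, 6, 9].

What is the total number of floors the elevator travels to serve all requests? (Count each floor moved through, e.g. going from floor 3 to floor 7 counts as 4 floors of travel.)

Start at floor 8 moving down, LOOK stop order: [6, 3, 1, 9]
  8 → 6: |6-8| = 2, total = 2
  6 → 3: |3-6| = 3, total = 5
  3 → 1: |1-3| = 2, total = 7
  1 → 9: |9-1| = 8, total = 15

Answer: 15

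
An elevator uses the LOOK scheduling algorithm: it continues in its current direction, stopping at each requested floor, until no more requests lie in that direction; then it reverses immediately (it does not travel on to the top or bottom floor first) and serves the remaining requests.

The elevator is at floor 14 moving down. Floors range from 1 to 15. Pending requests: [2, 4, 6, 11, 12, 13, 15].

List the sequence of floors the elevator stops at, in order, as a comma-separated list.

Current: 14, moving DOWN
Serve below first (descending): [13, 12, 11, 6, 4, 2]
Then reverse, serve above (ascending): [15]

Answer: 13, 12, 11, 6, 4, 2, 15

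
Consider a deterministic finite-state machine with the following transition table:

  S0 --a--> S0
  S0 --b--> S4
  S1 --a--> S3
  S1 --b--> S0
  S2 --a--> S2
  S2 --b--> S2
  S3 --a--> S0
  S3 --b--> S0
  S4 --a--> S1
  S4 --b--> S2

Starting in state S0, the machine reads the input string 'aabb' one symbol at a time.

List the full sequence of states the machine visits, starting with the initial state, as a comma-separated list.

Answer: S0, S0, S0, S4, S2

Derivation:
Start: S0
  read 'a': S0 --a--> S0
  read 'a': S0 --a--> S0
  read 'b': S0 --b--> S4
  read 'b': S4 --b--> S2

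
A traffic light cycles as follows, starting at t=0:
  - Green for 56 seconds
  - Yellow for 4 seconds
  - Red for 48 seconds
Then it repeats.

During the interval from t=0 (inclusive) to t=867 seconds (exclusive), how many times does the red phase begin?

Cycle = 56+4+48 = 108s
red phase starts at t = k*108 + 60 for k=0,1,2,...
Need k*108+60 < 867 → k < 7.472
k ∈ {0, ..., 7} → 8 starts

Answer: 8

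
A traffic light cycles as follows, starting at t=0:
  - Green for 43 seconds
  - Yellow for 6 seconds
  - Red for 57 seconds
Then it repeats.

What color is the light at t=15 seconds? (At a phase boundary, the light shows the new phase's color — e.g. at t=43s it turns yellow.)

Cycle length = 43 + 6 + 57 = 106s
t = 15, phase_t = 15 mod 106 = 15
15 < 43 (green end) → GREEN

Answer: green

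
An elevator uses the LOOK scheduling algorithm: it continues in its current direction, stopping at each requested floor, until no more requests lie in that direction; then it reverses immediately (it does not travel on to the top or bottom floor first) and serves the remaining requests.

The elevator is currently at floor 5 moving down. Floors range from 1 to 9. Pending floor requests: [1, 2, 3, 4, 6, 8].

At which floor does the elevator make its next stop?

Current floor: 5, direction: down
Requests above: [6, 8]
Requests below: [1, 2, 3, 4]
Moving down and requests lie below → nearest below is max([1, 2, 3, 4]) = 4

Answer: 4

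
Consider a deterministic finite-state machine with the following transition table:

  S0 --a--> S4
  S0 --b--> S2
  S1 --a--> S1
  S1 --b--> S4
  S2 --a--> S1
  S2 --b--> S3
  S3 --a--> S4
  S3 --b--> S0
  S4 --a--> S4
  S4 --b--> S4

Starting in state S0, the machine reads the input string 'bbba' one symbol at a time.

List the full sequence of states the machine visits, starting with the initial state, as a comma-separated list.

Answer: S0, S2, S3, S0, S4

Derivation:
Start: S0
  read 'b': S0 --b--> S2
  read 'b': S2 --b--> S3
  read 'b': S3 --b--> S0
  read 'a': S0 --a--> S4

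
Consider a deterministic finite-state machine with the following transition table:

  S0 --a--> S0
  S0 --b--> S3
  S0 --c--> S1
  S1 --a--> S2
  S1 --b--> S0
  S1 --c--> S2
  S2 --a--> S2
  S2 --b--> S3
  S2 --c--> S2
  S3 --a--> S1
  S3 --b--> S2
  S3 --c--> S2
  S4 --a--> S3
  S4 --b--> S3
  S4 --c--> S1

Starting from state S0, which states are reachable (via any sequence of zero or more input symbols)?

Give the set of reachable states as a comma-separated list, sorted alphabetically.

BFS from S0:
  visit S0: S0--a-->S0 (seen), S0--b-->S3 (new), S0--c-->S1 (new)
  visit S3: S3--a-->S1 (seen), S3--b-->S2 (new), S3--c-->S2 (seen)
  visit S1: S1--a-->S2 (seen), S1--b-->S0 (seen), S1--c-->S2 (seen)
  visit S2: S2--a-->S2 (seen), S2--b-->S3 (seen), S2--c-->S2 (seen)

Answer: S0, S1, S2, S3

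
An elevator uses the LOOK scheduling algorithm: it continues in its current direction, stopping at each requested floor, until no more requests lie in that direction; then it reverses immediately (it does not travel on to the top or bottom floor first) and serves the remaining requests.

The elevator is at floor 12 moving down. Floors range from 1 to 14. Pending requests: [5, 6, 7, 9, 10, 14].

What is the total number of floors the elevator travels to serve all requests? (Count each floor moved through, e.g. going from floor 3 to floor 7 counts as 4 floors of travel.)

Answer: 16

Derivation:
Start at floor 12 moving down, LOOK stop order: [10, 9, 7, 6, 5, 14]
  12 → 10: |10-12| = 2, total = 2
  10 → 9: |9-10| = 1, total = 3
  9 → 7: |7-9| = 2, total = 5
  7 → 6: |6-7| = 1, total = 6
  6 → 5: |5-6| = 1, total = 7
  5 → 14: |14-5| = 9, total = 16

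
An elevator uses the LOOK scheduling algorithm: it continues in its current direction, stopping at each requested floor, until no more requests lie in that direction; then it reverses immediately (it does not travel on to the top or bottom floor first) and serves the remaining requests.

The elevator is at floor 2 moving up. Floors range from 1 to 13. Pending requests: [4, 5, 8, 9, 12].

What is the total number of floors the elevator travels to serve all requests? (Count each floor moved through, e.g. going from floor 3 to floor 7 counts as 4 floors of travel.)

Start at floor 2 moving up, LOOK stop order: [4, 5, 8, 9, 12]
  2 → 4: |4-2| = 2, total = 2
  4 → 5: |5-4| = 1, total = 3
  5 → 8: |8-5| = 3, total = 6
  8 → 9: |9-8| = 1, total = 7
  9 → 12: |12-9| = 3, total = 10

Answer: 10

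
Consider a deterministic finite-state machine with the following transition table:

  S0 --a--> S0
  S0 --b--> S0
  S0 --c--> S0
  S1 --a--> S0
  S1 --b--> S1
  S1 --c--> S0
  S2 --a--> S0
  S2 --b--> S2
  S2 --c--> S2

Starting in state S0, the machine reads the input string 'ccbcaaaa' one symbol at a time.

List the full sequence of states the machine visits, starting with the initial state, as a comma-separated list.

Answer: S0, S0, S0, S0, S0, S0, S0, S0, S0

Derivation:
Start: S0
  read 'c': S0 --c--> S0
  read 'c': S0 --c--> S0
  read 'b': S0 --b--> S0
  read 'c': S0 --c--> S0
  read 'a': S0 --a--> S0
  read 'a': S0 --a--> S0
  read 'a': S0 --a--> S0
  read 'a': S0 --a--> S0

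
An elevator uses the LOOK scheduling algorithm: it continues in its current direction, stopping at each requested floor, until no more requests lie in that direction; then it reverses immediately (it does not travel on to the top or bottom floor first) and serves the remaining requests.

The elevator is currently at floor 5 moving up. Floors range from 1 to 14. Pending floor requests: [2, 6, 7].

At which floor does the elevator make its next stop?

Answer: 6

Derivation:
Current floor: 5, direction: up
Requests above: [6, 7]
Requests below: [2]
Moving up and requests lie above → nearest above is min([6, 7]) = 6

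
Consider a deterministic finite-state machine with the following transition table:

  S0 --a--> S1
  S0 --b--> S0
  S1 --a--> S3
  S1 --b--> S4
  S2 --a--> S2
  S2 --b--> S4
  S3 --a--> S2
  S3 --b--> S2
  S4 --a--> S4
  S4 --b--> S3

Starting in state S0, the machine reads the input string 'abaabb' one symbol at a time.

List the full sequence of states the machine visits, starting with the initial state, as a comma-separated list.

Answer: S0, S1, S4, S4, S4, S3, S2

Derivation:
Start: S0
  read 'a': S0 --a--> S1
  read 'b': S1 --b--> S4
  read 'a': S4 --a--> S4
  read 'a': S4 --a--> S4
  read 'b': S4 --b--> S3
  read 'b': S3 --b--> S2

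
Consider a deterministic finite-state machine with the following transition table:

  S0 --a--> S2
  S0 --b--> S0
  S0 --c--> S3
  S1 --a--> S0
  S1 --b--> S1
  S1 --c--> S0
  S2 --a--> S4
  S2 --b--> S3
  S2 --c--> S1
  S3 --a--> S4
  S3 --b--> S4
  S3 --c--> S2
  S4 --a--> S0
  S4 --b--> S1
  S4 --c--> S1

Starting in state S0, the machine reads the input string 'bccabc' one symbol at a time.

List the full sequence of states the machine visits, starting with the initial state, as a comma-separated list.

Answer: S0, S0, S3, S2, S4, S1, S0

Derivation:
Start: S0
  read 'b': S0 --b--> S0
  read 'c': S0 --c--> S3
  read 'c': S3 --c--> S2
  read 'a': S2 --a--> S4
  read 'b': S4 --b--> S1
  read 'c': S1 --c--> S0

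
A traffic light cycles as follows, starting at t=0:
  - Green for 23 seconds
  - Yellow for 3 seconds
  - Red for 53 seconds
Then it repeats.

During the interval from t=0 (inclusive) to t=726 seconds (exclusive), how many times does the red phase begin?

Answer: 9

Derivation:
Cycle = 23+3+53 = 79s
red phase starts at t = k*79 + 26 for k=0,1,2,...
Need k*79+26 < 726 → k < 8.861
k ∈ {0, ..., 8} → 9 starts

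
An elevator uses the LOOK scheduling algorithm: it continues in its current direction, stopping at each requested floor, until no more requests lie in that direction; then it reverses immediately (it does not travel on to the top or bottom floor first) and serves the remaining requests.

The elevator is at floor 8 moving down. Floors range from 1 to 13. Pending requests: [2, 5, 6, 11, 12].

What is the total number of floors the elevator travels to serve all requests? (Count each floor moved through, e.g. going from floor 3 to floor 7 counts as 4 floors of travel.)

Answer: 16

Derivation:
Start at floor 8 moving down, LOOK stop order: [6, 5, 2, 11, 12]
  8 → 6: |6-8| = 2, total = 2
  6 → 5: |5-6| = 1, total = 3
  5 → 2: |2-5| = 3, total = 6
  2 → 11: |11-2| = 9, total = 15
  11 → 12: |12-11| = 1, total = 16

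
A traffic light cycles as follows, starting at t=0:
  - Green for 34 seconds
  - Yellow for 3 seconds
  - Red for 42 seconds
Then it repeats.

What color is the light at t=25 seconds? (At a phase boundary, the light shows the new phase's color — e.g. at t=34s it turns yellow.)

Answer: green

Derivation:
Cycle length = 34 + 3 + 42 = 79s
t = 25, phase_t = 25 mod 79 = 25
25 < 34 (green end) → GREEN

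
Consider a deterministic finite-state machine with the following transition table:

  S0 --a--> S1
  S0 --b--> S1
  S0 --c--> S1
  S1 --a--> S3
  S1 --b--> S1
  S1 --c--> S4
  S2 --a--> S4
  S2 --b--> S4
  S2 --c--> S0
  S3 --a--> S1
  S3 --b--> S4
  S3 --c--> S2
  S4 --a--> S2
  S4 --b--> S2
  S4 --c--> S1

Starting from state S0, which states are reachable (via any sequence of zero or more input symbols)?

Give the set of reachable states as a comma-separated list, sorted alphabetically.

Answer: S0, S1, S2, S3, S4

Derivation:
BFS from S0:
  visit S0: S0--a-->S1 (new), S0--b-->S1 (seen), S0--c-->S1 (seen)
  visit S1: S1--a-->S3 (new), S1--b-->S1 (seen), S1--c-->S4 (new)
  visit S3: S3--a-->S1 (seen), S3--b-->S4 (seen), S3--c-->S2 (new)
  visit S4: S4--a-->S2 (seen), S4--b-->S2 (seen), S4--c-->S1 (seen)
  visit S2: S2--a-->S4 (seen), S2--b-->S4 (seen), S2--c-->S0 (seen)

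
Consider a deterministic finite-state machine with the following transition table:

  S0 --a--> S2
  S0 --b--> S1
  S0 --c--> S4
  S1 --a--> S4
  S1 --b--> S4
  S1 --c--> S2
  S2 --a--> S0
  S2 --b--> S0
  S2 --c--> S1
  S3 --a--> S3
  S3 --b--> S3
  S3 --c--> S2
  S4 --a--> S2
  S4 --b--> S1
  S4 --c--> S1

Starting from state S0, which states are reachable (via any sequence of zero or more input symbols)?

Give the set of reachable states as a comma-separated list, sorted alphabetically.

BFS from S0:
  visit S0: S0--a-->S2 (new), S0--b-->S1 (new), S0--c-->S4 (new)
  visit S2: S2--a-->S0 (seen), S2--b-->S0 (seen), S2--c-->S1 (seen)
  visit S1: S1--a-->S4 (seen), S1--b-->S4 (seen), S1--c-->S2 (seen)
  visit S4: S4--a-->S2 (seen), S4--b-->S1 (seen), S4--c-->S1 (seen)

Answer: S0, S1, S2, S4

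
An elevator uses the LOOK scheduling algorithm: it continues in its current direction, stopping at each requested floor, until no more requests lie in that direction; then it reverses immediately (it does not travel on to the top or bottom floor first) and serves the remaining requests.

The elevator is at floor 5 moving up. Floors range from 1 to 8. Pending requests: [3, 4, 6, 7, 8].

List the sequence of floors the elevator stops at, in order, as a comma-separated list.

Current: 5, moving UP
Serve above first (ascending): [6, 7, 8]
Then reverse, serve below (descending): [4, 3]

Answer: 6, 7, 8, 4, 3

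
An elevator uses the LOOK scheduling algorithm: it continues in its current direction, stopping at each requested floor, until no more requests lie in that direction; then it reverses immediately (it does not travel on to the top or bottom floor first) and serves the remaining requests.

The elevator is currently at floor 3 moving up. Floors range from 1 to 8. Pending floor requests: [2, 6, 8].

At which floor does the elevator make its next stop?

Answer: 6

Derivation:
Current floor: 3, direction: up
Requests above: [6, 8]
Requests below: [2]
Moving up and requests lie above → nearest above is min([6, 8]) = 6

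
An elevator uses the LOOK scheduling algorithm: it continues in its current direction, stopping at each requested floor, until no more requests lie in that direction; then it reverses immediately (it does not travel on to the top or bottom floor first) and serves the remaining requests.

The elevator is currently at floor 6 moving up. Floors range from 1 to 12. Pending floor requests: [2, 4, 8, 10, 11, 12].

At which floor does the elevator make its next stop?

Answer: 8

Derivation:
Current floor: 6, direction: up
Requests above: [8, 10, 11, 12]
Requests below: [2, 4]
Moving up and requests lie above → nearest above is min([8, 10, 11, 12]) = 8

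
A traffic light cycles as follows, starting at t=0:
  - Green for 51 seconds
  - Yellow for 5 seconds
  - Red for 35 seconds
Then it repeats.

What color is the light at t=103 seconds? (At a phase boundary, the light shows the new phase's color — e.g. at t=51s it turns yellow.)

Cycle length = 51 + 5 + 35 = 91s
t = 103, phase_t = 103 mod 91 = 12
12 < 51 (green end) → GREEN

Answer: green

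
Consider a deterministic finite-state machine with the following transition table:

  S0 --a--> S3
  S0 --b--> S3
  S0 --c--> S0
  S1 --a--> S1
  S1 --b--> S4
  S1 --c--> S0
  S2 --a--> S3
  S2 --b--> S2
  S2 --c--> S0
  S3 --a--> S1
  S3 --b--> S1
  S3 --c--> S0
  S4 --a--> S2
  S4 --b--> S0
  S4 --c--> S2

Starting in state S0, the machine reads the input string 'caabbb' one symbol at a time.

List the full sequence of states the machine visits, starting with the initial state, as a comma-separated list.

Answer: S0, S0, S3, S1, S4, S0, S3

Derivation:
Start: S0
  read 'c': S0 --c--> S0
  read 'a': S0 --a--> S3
  read 'a': S3 --a--> S1
  read 'b': S1 --b--> S4
  read 'b': S4 --b--> S0
  read 'b': S0 --b--> S3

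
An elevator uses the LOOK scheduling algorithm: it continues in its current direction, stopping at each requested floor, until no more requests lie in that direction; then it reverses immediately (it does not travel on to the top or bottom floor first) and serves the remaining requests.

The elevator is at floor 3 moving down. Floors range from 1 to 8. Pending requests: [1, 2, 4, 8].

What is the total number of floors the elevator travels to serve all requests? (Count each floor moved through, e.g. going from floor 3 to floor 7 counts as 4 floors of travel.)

Answer: 9

Derivation:
Start at floor 3 moving down, LOOK stop order: [2, 1, 4, 8]
  3 → 2: |2-3| = 1, total = 1
  2 → 1: |1-2| = 1, total = 2
  1 → 4: |4-1| = 3, total = 5
  4 → 8: |8-4| = 4, total = 9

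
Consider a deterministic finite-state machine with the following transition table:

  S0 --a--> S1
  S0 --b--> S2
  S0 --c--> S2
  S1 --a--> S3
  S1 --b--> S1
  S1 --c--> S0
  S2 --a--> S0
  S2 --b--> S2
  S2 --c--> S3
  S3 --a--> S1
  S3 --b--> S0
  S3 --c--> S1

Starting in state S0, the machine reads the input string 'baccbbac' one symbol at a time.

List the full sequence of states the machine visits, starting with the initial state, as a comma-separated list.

Start: S0
  read 'b': S0 --b--> S2
  read 'a': S2 --a--> S0
  read 'c': S0 --c--> S2
  read 'c': S2 --c--> S3
  read 'b': S3 --b--> S0
  read 'b': S0 --b--> S2
  read 'a': S2 --a--> S0
  read 'c': S0 --c--> S2

Answer: S0, S2, S0, S2, S3, S0, S2, S0, S2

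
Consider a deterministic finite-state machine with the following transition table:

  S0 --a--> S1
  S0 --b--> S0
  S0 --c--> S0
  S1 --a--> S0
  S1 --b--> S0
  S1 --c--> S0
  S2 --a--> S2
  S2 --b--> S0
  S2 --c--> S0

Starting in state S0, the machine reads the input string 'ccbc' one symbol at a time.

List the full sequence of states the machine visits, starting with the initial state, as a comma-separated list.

Answer: S0, S0, S0, S0, S0

Derivation:
Start: S0
  read 'c': S0 --c--> S0
  read 'c': S0 --c--> S0
  read 'b': S0 --b--> S0
  read 'c': S0 --c--> S0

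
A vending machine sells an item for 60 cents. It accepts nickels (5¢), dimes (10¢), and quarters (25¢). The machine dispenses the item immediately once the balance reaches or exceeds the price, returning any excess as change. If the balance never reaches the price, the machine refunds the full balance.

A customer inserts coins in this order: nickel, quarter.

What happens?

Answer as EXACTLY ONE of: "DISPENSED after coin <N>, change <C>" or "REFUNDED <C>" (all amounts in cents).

Price: 60¢
Coin 1 (nickel, 5¢): balance = 5¢
Coin 2 (quarter, 25¢): balance = 30¢
All coins inserted, balance 30¢ < price 60¢ → REFUND 30¢

Answer: REFUNDED 30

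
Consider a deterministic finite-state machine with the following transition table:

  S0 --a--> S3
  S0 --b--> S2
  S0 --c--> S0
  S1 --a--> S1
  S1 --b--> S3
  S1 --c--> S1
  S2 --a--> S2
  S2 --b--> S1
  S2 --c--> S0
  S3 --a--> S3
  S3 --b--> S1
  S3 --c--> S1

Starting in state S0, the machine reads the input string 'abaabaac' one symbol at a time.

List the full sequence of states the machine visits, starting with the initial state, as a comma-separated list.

Answer: S0, S3, S1, S1, S1, S3, S3, S3, S1

Derivation:
Start: S0
  read 'a': S0 --a--> S3
  read 'b': S3 --b--> S1
  read 'a': S1 --a--> S1
  read 'a': S1 --a--> S1
  read 'b': S1 --b--> S3
  read 'a': S3 --a--> S3
  read 'a': S3 --a--> S3
  read 'c': S3 --c--> S1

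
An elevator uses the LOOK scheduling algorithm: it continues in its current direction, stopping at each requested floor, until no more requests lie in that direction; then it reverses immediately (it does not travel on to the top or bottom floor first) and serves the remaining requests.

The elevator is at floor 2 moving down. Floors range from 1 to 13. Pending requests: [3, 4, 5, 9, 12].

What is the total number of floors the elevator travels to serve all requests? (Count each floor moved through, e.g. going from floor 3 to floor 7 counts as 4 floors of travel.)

Answer: 10

Derivation:
Start at floor 2 moving down, LOOK stop order: [3, 4, 5, 9, 12]
  2 → 3: |3-2| = 1, total = 1
  3 → 4: |4-3| = 1, total = 2
  4 → 5: |5-4| = 1, total = 3
  5 → 9: |9-5| = 4, total = 7
  9 → 12: |12-9| = 3, total = 10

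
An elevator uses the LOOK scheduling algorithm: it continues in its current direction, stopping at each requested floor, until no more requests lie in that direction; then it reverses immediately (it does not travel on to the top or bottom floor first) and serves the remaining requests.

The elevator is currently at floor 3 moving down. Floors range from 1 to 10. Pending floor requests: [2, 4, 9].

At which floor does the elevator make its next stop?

Answer: 2

Derivation:
Current floor: 3, direction: down
Requests above: [4, 9]
Requests below: [2]
Moving down and requests lie below → nearest below is max([2]) = 2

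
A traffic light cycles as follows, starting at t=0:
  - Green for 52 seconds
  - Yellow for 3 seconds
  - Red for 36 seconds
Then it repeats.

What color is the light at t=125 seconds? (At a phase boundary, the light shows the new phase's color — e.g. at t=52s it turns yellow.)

Answer: green

Derivation:
Cycle length = 52 + 3 + 36 = 91s
t = 125, phase_t = 125 mod 91 = 34
34 < 52 (green end) → GREEN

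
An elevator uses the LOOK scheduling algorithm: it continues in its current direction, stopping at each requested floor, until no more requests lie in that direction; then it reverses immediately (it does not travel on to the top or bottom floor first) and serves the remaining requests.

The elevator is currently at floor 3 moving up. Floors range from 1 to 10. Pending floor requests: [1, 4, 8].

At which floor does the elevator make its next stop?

Answer: 4

Derivation:
Current floor: 3, direction: up
Requests above: [4, 8]
Requests below: [1]
Moving up and requests lie above → nearest above is min([4, 8]) = 4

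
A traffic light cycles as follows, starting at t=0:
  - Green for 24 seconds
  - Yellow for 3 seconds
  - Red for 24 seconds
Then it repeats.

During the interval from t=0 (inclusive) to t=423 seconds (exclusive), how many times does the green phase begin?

Cycle = 24+3+24 = 51s
green phase starts at t = k*51 + 0 for k=0,1,2,...
Need k*51+0 < 423 → k < 8.294
k ∈ {0, ..., 8} → 9 starts

Answer: 9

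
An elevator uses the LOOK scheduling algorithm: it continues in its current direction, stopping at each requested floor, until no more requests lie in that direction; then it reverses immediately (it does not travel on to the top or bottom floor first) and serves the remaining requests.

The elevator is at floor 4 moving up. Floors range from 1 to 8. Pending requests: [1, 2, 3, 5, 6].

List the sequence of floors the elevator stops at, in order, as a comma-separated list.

Answer: 5, 6, 3, 2, 1

Derivation:
Current: 4, moving UP
Serve above first (ascending): [5, 6]
Then reverse, serve below (descending): [3, 2, 1]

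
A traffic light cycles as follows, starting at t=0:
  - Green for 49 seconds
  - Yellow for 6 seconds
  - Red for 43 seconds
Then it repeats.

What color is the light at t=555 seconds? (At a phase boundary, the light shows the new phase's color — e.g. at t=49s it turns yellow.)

Cycle length = 49 + 6 + 43 = 98s
t = 555, phase_t = 555 mod 98 = 65
65 >= 55 → RED

Answer: red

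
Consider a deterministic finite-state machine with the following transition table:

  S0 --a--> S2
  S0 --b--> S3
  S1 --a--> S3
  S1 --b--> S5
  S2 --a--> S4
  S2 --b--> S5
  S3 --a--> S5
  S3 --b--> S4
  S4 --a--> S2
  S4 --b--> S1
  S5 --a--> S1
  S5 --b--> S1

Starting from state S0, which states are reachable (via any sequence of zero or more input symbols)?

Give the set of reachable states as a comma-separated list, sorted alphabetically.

BFS from S0:
  visit S0: S0--a-->S2 (new), S0--b-->S3 (new)
  visit S2: S2--a-->S4 (new), S2--b-->S5 (new)
  visit S3: S3--a-->S5 (seen), S3--b-->S4 (seen)
  visit S4: S4--a-->S2 (seen), S4--b-->S1 (new)
  visit S5: S5--a-->S1 (seen), S5--b-->S1 (seen)
  visit S1: S1--a-->S3 (seen), S1--b-->S5 (seen)

Answer: S0, S1, S2, S3, S4, S5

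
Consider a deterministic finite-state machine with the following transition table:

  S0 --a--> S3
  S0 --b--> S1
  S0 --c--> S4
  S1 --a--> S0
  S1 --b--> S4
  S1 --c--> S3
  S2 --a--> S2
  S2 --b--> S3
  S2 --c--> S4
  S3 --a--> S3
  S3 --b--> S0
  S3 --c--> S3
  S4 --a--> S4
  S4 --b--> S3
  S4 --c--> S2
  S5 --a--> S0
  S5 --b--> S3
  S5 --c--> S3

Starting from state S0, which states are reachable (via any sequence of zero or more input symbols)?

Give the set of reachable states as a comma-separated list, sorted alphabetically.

Answer: S0, S1, S2, S3, S4

Derivation:
BFS from S0:
  visit S0: S0--a-->S3 (new), S0--b-->S1 (new), S0--c-->S4 (new)
  visit S3: S3--a-->S3 (seen), S3--b-->S0 (seen), S3--c-->S3 (seen)
  visit S1: S1--a-->S0 (seen), S1--b-->S4 (seen), S1--c-->S3 (seen)
  visit S4: S4--a-->S4 (seen), S4--b-->S3 (seen), S4--c-->S2 (new)
  visit S2: S2--a-->S2 (seen), S2--b-->S3 (seen), S2--c-->S4 (seen)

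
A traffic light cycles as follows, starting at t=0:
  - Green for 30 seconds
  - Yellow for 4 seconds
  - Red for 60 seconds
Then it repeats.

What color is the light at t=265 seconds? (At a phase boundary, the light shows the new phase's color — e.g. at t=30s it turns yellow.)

Answer: red

Derivation:
Cycle length = 30 + 4 + 60 = 94s
t = 265, phase_t = 265 mod 94 = 77
77 >= 34 → RED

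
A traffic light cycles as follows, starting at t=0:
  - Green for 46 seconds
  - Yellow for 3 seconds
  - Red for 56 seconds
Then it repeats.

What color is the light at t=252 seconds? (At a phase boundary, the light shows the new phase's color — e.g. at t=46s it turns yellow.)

Answer: green

Derivation:
Cycle length = 46 + 3 + 56 = 105s
t = 252, phase_t = 252 mod 105 = 42
42 < 46 (green end) → GREEN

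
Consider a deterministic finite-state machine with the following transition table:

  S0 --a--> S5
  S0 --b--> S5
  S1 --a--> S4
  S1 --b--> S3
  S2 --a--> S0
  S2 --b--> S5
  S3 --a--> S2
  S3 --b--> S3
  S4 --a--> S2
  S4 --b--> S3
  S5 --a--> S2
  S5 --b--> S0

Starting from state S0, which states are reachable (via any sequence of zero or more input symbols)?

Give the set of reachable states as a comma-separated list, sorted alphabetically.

BFS from S0:
  visit S0: S0--a-->S5 (new), S0--b-->S5 (seen)
  visit S5: S5--a-->S2 (new), S5--b-->S0 (seen)
  visit S2: S2--a-->S0 (seen), S2--b-->S5 (seen)

Answer: S0, S2, S5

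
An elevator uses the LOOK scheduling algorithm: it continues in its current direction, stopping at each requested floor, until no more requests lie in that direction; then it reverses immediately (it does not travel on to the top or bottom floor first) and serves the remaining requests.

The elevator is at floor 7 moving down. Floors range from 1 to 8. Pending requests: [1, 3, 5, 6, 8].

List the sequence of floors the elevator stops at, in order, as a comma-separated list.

Current: 7, moving DOWN
Serve below first (descending): [6, 5, 3, 1]
Then reverse, serve above (ascending): [8]

Answer: 6, 5, 3, 1, 8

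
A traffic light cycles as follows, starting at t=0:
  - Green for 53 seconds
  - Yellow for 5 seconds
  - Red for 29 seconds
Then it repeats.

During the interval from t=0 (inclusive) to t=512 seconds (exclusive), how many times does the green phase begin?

Answer: 6

Derivation:
Cycle = 53+5+29 = 87s
green phase starts at t = k*87 + 0 for k=0,1,2,...
Need k*87+0 < 512 → k < 5.885
k ∈ {0, ..., 5} → 6 starts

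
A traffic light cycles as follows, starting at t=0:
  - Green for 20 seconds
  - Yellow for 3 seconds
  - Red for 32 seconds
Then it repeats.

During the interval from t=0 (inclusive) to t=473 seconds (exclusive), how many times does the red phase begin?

Answer: 9

Derivation:
Cycle = 20+3+32 = 55s
red phase starts at t = k*55 + 23 for k=0,1,2,...
Need k*55+23 < 473 → k < 8.182
k ∈ {0, ..., 8} → 9 starts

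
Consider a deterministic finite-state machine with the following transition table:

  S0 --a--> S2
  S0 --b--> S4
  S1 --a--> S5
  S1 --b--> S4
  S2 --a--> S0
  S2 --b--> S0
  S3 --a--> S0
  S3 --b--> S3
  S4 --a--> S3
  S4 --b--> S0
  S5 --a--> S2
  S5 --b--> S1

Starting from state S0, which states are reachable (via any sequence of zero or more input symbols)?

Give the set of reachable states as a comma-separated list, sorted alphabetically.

Answer: S0, S2, S3, S4

Derivation:
BFS from S0:
  visit S0: S0--a-->S2 (new), S0--b-->S4 (new)
  visit S2: S2--a-->S0 (seen), S2--b-->S0 (seen)
  visit S4: S4--a-->S3 (new), S4--b-->S0 (seen)
  visit S3: S3--a-->S0 (seen), S3--b-->S3 (seen)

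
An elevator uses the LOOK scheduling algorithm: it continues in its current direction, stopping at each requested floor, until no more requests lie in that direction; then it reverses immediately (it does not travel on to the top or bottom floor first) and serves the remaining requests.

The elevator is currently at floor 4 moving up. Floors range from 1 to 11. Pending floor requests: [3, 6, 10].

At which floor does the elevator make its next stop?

Answer: 6

Derivation:
Current floor: 4, direction: up
Requests above: [6, 10]
Requests below: [3]
Moving up and requests lie above → nearest above is min([6, 10]) = 6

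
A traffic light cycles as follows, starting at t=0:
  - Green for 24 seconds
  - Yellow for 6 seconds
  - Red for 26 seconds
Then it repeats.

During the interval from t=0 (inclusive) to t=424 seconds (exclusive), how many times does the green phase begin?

Cycle = 24+6+26 = 56s
green phase starts at t = k*56 + 0 for k=0,1,2,...
Need k*56+0 < 424 → k < 7.571
k ∈ {0, ..., 7} → 8 starts

Answer: 8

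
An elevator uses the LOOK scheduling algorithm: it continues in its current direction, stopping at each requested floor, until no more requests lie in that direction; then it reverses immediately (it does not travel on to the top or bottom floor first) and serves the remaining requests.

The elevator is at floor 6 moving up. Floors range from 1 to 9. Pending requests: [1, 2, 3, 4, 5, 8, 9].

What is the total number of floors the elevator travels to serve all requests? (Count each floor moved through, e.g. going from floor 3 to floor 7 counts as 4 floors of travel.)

Answer: 11

Derivation:
Start at floor 6 moving up, LOOK stop order: [8, 9, 5, 4, 3, 2, 1]
  6 → 8: |8-6| = 2, total = 2
  8 → 9: |9-8| = 1, total = 3
  9 → 5: |5-9| = 4, total = 7
  5 → 4: |4-5| = 1, total = 8
  4 → 3: |3-4| = 1, total = 9
  3 → 2: |2-3| = 1, total = 10
  2 → 1: |1-2| = 1, total = 11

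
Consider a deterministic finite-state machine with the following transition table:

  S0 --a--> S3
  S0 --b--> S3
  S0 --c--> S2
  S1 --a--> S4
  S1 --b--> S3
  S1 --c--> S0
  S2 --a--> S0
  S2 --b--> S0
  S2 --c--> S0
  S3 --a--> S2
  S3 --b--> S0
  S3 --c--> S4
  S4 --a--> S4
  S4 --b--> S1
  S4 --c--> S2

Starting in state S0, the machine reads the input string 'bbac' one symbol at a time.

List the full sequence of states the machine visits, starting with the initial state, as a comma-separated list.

Answer: S0, S3, S0, S3, S4

Derivation:
Start: S0
  read 'b': S0 --b--> S3
  read 'b': S3 --b--> S0
  read 'a': S0 --a--> S3
  read 'c': S3 --c--> S4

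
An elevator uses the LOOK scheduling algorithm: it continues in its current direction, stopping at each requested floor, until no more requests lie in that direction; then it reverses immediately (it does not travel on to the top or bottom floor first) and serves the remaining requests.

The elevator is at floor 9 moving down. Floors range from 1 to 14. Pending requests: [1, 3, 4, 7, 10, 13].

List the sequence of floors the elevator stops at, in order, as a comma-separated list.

Answer: 7, 4, 3, 1, 10, 13

Derivation:
Current: 9, moving DOWN
Serve below first (descending): [7, 4, 3, 1]
Then reverse, serve above (ascending): [10, 13]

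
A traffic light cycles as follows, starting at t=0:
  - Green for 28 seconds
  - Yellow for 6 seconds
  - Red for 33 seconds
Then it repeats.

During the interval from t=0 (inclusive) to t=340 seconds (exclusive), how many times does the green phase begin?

Cycle = 28+6+33 = 67s
green phase starts at t = k*67 + 0 for k=0,1,2,...
Need k*67+0 < 340 → k < 5.075
k ∈ {0, ..., 5} → 6 starts

Answer: 6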